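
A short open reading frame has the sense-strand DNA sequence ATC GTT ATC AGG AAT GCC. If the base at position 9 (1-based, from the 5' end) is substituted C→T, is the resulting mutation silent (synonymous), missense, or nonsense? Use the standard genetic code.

Position 9 falls in codon 3: ATC → Ile.
After the substitution the codon is ATT → Ile.
Both encode Ile, so the change is synonymous.

silent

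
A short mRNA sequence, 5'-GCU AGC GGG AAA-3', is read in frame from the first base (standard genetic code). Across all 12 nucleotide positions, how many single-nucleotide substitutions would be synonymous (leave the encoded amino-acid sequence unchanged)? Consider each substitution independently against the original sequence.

Codon 1 (GCU, Ala): 3 synonymous substitutions.
Codon 2 (AGC, Ser): 1 synonymous substitution.
Codon 3 (GGG, Gly): 3 synonymous substitutions.
Codon 4 (AAA, Lys): 1 synonymous substitution.
Total: 3 + 1 + 3 + 1 = 8.

8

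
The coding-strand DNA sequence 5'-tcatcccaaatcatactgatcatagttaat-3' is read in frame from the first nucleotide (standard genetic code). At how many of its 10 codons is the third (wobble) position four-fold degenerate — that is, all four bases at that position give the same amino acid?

4

Codon 1 TCA (Ser): third position 4-fold.
Codon 2 TCC (Ser): third position 4-fold.
Codon 3 CAA (Gln): third position 2-fold.
Codon 4 ATC (Ile): third position 3-fold.
Codon 5 ATA (Ile): third position 3-fold.
Codon 6 CTG (Leu): third position 4-fold.
Codon 7 ATC (Ile): third position 3-fold.
Codon 8 ATA (Ile): third position 3-fold.
Codon 9 GTT (Val): third position 4-fold.
Codon 10 AAT (Asn): third position 2-fold.
Four-fold degenerate third positions: 4.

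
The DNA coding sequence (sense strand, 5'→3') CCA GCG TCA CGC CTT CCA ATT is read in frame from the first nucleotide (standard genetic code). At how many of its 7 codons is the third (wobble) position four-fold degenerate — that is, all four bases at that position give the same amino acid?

6

Codon 1 CCA (Pro): third position 4-fold.
Codon 2 GCG (Ala): third position 4-fold.
Codon 3 TCA (Ser): third position 4-fold.
Codon 4 CGC (Arg): third position 4-fold.
Codon 5 CTT (Leu): third position 4-fold.
Codon 6 CCA (Pro): third position 4-fold.
Codon 7 ATT (Ile): third position 3-fold.
Four-fold degenerate third positions: 6.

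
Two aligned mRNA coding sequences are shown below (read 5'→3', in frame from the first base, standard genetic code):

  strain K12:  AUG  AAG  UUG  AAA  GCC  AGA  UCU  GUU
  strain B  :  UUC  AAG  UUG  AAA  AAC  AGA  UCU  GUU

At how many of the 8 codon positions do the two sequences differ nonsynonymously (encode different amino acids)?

2

Codon 1: AUG Met / UUC Phe — nonsynonymous.
Codon 2: AAG Lys / AAG Lys — identical.
Codon 3: UUG Leu / UUG Leu — identical.
Codon 4: AAA Lys / AAA Lys — identical.
Codon 5: GCC Ala / AAC Asn — nonsynonymous.
Codon 6: AGA Arg / AGA Arg — identical.
Codon 7: UCU Ser / UCU Ser — identical.
Codon 8: GUU Val / GUU Val — identical.
Nonsynonymous differences: 2.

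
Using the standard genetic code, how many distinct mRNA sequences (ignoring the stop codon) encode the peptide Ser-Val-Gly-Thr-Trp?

384

Ser: 6 codons.
Val: 4 codons.
Gly: 4 codons.
Thr: 4 codons.
Trp: 1 codon.
6 × 4 × 4 × 4 × 1 = 384.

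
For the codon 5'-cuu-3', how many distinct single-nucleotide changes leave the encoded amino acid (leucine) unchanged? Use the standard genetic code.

3

Position 1: none → 0 synonymous.
Position 2: none → 0 synonymous.
Position 3: CUC, CUA, CUG → 3 synonymous.
Total: 0 + 0 + 3 = 3.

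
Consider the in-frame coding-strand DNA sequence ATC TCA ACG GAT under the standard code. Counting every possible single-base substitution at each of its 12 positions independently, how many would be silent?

9

Codon 1 (ATC, Ile): 2 synonymous substitutions.
Codon 2 (TCA, Ser): 3 synonymous substitutions.
Codon 3 (ACG, Thr): 3 synonymous substitutions.
Codon 4 (GAT, Asp): 1 synonymous substitution.
Total: 2 + 3 + 3 + 1 = 9.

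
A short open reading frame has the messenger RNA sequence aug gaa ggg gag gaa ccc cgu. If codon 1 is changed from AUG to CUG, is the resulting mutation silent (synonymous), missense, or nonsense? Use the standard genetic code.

missense

Position 1 falls in codon 1: AUG → Met.
After the substitution the codon is CUG → Leu.
Met ≠ Leu, so this is a missense mutation.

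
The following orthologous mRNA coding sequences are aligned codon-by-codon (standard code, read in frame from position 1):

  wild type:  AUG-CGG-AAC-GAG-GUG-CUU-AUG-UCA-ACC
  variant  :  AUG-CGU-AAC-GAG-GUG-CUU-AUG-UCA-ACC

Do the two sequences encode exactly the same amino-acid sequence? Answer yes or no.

Codon 1: AUG Met / AUG Met — identical.
Codon 2: CGG Arg / CGU Arg — synonymous.
Codon 3: AAC Asn / AAC Asn — identical.
Codon 4: GAG Glu / GAG Glu — identical.
Codon 5: GUG Val / GUG Val — identical.
Codon 6: CUU Leu / CUU Leu — identical.
Codon 7: AUG Met / AUG Met — identical.
Codon 8: UCA Ser / UCA Ser — identical.
Codon 9: ACC Thr / ACC Thr — identical.
Nonsynonymous differences: 0 → same protein.

yes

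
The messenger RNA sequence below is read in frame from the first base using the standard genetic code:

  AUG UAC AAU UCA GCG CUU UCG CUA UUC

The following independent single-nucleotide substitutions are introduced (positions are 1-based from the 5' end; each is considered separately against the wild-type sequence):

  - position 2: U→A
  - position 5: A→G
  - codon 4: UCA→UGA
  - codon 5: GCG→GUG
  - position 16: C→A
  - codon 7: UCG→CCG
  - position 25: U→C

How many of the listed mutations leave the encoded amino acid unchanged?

Codon 1: AUG (Met) → AAG (Lys) — missense.
Codon 2: UAC (Tyr) → UGC (Cys) — missense.
Codon 4: UCA (Ser) → UGA (Stop) — nonsense.
Codon 5: GCG (Ala) → GUG (Val) — missense.
Codon 6: CUU (Leu) → AUU (Ile) — missense.
Codon 7: UCG (Ser) → CCG (Pro) — missense.
Codon 9: UUC (Phe) → CUC (Leu) — missense.
Synonymous: 0 of 7.

0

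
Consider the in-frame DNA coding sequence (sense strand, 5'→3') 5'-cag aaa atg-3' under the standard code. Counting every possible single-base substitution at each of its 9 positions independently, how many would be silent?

2

Codon 1 (CAG, Gln): 1 synonymous substitution.
Codon 2 (AAA, Lys): 1 synonymous substitution.
Codon 3 (ATG, Met): 0 synonymous substitutions.
Total: 1 + 1 + 0 = 2.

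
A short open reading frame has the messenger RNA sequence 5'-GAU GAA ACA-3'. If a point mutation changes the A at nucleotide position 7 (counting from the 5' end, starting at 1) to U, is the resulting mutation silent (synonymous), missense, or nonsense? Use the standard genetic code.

missense

Position 7 falls in codon 3: ACA → Thr.
After the substitution the codon is UCA → Ser.
Thr ≠ Ser, so this is a missense mutation.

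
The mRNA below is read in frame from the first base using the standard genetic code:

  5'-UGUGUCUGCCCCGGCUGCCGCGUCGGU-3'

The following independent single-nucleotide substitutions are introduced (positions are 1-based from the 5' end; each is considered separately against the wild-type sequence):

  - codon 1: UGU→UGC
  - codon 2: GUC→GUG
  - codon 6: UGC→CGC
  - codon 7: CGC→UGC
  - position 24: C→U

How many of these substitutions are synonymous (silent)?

3

Codon 1: UGU (Cys) → UGC (Cys) — synonymous.
Codon 2: GUC (Val) → GUG (Val) — synonymous.
Codon 6: UGC (Cys) → CGC (Arg) — missense.
Codon 7: CGC (Arg) → UGC (Cys) — missense.
Codon 8: GUC (Val) → GUU (Val) — synonymous.
Synonymous: 3 of 5.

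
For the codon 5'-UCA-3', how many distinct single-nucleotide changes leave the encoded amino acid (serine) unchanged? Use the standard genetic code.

Position 1: none → 0 synonymous.
Position 2: none → 0 synonymous.
Position 3: UCU, UCC, UCG → 3 synonymous.
Total: 0 + 0 + 3 = 3.

3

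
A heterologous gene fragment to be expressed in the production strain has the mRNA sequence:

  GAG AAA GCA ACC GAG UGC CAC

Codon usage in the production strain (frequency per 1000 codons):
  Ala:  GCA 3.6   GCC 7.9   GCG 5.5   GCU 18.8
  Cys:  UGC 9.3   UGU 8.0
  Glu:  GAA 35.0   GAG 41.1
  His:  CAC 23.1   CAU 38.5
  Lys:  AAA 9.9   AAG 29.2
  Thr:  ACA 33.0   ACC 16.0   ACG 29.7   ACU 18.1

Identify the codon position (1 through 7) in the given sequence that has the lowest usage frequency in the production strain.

3

Codon 1 GAG (Glu): 41.1 per 1000.
Codon 2 AAA (Lys): 9.9 per 1000.
Codon 3 GCA (Ala): 3.6 per 1000.
Codon 4 ACC (Thr): 16.0 per 1000.
Codon 5 GAG (Glu): 41.1 per 1000.
Codon 6 UGC (Cys): 9.3 per 1000.
Codon 7 CAC (His): 23.1 per 1000.
Lowest frequency is 3.6 at codon 3.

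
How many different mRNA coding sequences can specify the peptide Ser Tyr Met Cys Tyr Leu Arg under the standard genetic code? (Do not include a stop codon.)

Ser: 6 codons.
Tyr: 2 codons.
Met: 1 codon.
Cys: 2 codons.
Tyr: 2 codons.
Leu: 6 codons.
Arg: 6 codons.
6 × 2 × 1 × 2 × 2 × 6 × 6 = 1728.

1728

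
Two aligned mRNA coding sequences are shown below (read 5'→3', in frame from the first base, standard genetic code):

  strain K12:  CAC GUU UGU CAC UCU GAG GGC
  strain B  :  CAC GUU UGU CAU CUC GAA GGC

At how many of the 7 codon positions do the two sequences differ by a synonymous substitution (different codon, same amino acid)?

Codon 1: CAC His / CAC His — identical.
Codon 2: GUU Val / GUU Val — identical.
Codon 3: UGU Cys / UGU Cys — identical.
Codon 4: CAC His / CAU His — synonymous.
Codon 5: UCU Ser / CUC Leu — nonsynonymous.
Codon 6: GAG Glu / GAA Glu — synonymous.
Codon 7: GGC Gly / GGC Gly — identical.
Synonymous differences: 2.

2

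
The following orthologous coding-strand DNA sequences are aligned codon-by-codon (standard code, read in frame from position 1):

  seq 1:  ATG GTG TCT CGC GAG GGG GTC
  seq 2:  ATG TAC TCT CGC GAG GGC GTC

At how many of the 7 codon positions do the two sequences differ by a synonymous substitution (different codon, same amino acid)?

1

Codon 1: ATG Met / ATG Met — identical.
Codon 2: GTG Val / TAC Tyr — nonsynonymous.
Codon 3: TCT Ser / TCT Ser — identical.
Codon 4: CGC Arg / CGC Arg — identical.
Codon 5: GAG Glu / GAG Glu — identical.
Codon 6: GGG Gly / GGC Gly — synonymous.
Codon 7: GTC Val / GTC Val — identical.
Synonymous differences: 1.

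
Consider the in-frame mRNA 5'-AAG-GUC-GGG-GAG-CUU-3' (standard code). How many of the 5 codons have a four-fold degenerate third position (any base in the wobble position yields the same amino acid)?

3

Codon 1 AAG (Lys): third position 2-fold.
Codon 2 GUC (Val): third position 4-fold.
Codon 3 GGG (Gly): third position 4-fold.
Codon 4 GAG (Glu): third position 2-fold.
Codon 5 CUU (Leu): third position 4-fold.
Four-fold degenerate third positions: 3.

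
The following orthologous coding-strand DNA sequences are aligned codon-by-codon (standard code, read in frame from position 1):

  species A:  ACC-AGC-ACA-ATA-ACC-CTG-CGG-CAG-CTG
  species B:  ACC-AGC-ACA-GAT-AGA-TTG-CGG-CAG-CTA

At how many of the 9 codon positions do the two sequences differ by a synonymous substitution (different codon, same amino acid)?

Codon 1: ACC Thr / ACC Thr — identical.
Codon 2: AGC Ser / AGC Ser — identical.
Codon 3: ACA Thr / ACA Thr — identical.
Codon 4: ATA Ile / GAT Asp — nonsynonymous.
Codon 5: ACC Thr / AGA Arg — nonsynonymous.
Codon 6: CTG Leu / TTG Leu — synonymous.
Codon 7: CGG Arg / CGG Arg — identical.
Codon 8: CAG Gln / CAG Gln — identical.
Codon 9: CTG Leu / CTA Leu — synonymous.
Synonymous differences: 2.

2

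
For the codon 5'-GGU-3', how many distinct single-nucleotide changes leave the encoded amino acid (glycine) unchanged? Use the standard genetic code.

Position 1: none → 0 synonymous.
Position 2: none → 0 synonymous.
Position 3: GGC, GGA, GGG → 3 synonymous.
Total: 0 + 0 + 3 = 3.

3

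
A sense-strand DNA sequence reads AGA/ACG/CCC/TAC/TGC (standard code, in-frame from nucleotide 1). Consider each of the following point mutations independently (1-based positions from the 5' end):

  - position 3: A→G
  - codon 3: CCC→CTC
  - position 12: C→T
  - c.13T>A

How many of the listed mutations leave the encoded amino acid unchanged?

2

Codon 1: AGA (Arg) → AGG (Arg) — synonymous.
Codon 3: CCC (Pro) → CTC (Leu) — missense.
Codon 4: TAC (Tyr) → TAT (Tyr) — synonymous.
Codon 5: TGC (Cys) → AGC (Ser) — missense.
Synonymous: 2 of 4.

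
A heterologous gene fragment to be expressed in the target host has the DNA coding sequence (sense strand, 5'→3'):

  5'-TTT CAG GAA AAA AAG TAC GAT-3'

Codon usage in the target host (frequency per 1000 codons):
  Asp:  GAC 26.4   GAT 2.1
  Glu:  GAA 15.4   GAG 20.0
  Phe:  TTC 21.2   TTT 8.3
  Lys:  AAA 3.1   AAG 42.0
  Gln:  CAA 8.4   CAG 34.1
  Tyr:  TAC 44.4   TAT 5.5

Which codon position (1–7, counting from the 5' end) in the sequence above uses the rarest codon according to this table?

Codon 1 TTT (Phe): 8.3 per 1000.
Codon 2 CAG (Gln): 34.1 per 1000.
Codon 3 GAA (Glu): 15.4 per 1000.
Codon 4 AAA (Lys): 3.1 per 1000.
Codon 5 AAG (Lys): 42.0 per 1000.
Codon 6 TAC (Tyr): 44.4 per 1000.
Codon 7 GAT (Asp): 2.1 per 1000.
Lowest frequency is 2.1 at codon 7.

7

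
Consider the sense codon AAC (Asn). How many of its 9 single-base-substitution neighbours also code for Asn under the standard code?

Position 1: none → 0 synonymous.
Position 2: none → 0 synonymous.
Position 3: AAT → 1 synonymous.
Total: 0 + 0 + 1 = 1.

1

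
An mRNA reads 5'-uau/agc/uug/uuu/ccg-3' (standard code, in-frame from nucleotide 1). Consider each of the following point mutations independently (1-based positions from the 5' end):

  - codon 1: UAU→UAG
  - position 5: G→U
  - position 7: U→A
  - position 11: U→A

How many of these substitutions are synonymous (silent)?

0

Codon 1: UAU (Tyr) → UAG (Stop) — nonsense.
Codon 2: AGC (Ser) → AUC (Ile) — missense.
Codon 3: UUG (Leu) → AUG (Met) — missense.
Codon 4: UUU (Phe) → UAU (Tyr) — missense.
Synonymous: 0 of 4.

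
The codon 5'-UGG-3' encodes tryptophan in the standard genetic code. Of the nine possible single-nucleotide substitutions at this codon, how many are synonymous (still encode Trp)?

Position 1: none → 0 synonymous.
Position 2: none → 0 synonymous.
Position 3: none → 0 synonymous.
Total: 0 + 0 + 0 = 0.

0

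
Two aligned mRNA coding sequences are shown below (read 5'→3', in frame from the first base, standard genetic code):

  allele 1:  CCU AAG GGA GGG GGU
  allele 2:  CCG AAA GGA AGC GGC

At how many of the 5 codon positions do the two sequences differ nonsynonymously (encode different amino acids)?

Codon 1: CCU Pro / CCG Pro — synonymous.
Codon 2: AAG Lys / AAA Lys — synonymous.
Codon 3: GGA Gly / GGA Gly — identical.
Codon 4: GGG Gly / AGC Ser — nonsynonymous.
Codon 5: GGU Gly / GGC Gly — synonymous.
Nonsynonymous differences: 1.

1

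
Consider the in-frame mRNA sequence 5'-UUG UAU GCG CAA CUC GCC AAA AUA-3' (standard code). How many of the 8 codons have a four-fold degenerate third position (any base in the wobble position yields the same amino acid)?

3

Codon 1 UUG (Leu): third position 2-fold.
Codon 2 UAU (Tyr): third position 2-fold.
Codon 3 GCG (Ala): third position 4-fold.
Codon 4 CAA (Gln): third position 2-fold.
Codon 5 CUC (Leu): third position 4-fold.
Codon 6 GCC (Ala): third position 4-fold.
Codon 7 AAA (Lys): third position 2-fold.
Codon 8 AUA (Ile): third position 3-fold.
Four-fold degenerate third positions: 3.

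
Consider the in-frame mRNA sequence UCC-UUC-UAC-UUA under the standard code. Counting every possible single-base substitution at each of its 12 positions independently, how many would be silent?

Codon 1 (UCC, Ser): 3 synonymous substitutions.
Codon 2 (UUC, Phe): 1 synonymous substitution.
Codon 3 (UAC, Tyr): 1 synonymous substitution.
Codon 4 (UUA, Leu): 2 synonymous substitutions.
Total: 3 + 1 + 1 + 2 = 7.

7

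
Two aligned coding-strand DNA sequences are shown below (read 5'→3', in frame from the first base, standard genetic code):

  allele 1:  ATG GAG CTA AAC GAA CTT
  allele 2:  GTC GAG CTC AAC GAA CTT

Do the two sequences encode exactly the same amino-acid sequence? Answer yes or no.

no

Codon 1: ATG Met / GTC Val — nonsynonymous.
Codon 2: GAG Glu / GAG Glu — identical.
Codon 3: CTA Leu / CTC Leu — synonymous.
Codon 4: AAC Asn / AAC Asn — identical.
Codon 5: GAA Glu / GAA Glu — identical.
Codon 6: CTT Leu / CTT Leu — identical.
Nonsynonymous differences: 1 → different protein.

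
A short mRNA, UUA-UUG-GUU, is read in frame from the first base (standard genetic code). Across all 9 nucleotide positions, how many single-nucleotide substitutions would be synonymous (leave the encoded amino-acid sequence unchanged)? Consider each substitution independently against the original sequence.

Codon 1 (UUA, Leu): 2 synonymous substitutions.
Codon 2 (UUG, Leu): 2 synonymous substitutions.
Codon 3 (GUU, Val): 3 synonymous substitutions.
Total: 2 + 2 + 3 = 7.

7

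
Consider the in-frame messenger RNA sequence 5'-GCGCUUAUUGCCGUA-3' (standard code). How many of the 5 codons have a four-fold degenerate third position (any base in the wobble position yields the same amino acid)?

4

Codon 1 GCG (Ala): third position 4-fold.
Codon 2 CUU (Leu): third position 4-fold.
Codon 3 AUU (Ile): third position 3-fold.
Codon 4 GCC (Ala): third position 4-fold.
Codon 5 GUA (Val): third position 4-fold.
Four-fold degenerate third positions: 4.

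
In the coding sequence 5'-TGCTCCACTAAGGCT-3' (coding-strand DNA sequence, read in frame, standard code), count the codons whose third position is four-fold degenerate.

Codon 1 TGC (Cys): third position 2-fold.
Codon 2 TCC (Ser): third position 4-fold.
Codon 3 ACT (Thr): third position 4-fold.
Codon 4 AAG (Lys): third position 2-fold.
Codon 5 GCT (Ala): third position 4-fold.
Four-fold degenerate third positions: 3.

3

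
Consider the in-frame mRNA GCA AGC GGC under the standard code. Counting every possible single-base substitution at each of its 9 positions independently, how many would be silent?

Codon 1 (GCA, Ala): 3 synonymous substitutions.
Codon 2 (AGC, Ser): 1 synonymous substitution.
Codon 3 (GGC, Gly): 3 synonymous substitutions.
Total: 3 + 1 + 3 = 7.

7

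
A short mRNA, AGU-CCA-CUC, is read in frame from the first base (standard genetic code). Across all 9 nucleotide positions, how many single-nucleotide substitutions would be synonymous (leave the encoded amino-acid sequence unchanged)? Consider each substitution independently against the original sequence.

7

Codon 1 (AGU, Ser): 1 synonymous substitution.
Codon 2 (CCA, Pro): 3 synonymous substitutions.
Codon 3 (CUC, Leu): 3 synonymous substitutions.
Total: 1 + 3 + 3 = 7.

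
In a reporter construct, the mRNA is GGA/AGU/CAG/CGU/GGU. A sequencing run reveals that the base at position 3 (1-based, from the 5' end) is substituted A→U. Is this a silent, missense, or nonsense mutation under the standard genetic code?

silent

Position 3 falls in codon 1: GGA → Gly.
After the substitution the codon is GGU → Gly.
Both encode Gly, so the change is synonymous.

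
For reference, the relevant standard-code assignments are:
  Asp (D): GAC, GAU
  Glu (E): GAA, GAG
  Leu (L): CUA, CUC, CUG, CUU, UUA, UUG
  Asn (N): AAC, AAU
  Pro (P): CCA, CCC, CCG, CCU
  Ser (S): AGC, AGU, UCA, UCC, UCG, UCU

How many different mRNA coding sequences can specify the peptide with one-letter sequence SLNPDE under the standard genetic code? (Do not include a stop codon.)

1152

Ser: 6 codons.
Leu: 6 codons.
Asn: 2 codons.
Pro: 4 codons.
Asp: 2 codons.
Glu: 2 codons.
6 × 6 × 2 × 4 × 2 × 2 = 1152.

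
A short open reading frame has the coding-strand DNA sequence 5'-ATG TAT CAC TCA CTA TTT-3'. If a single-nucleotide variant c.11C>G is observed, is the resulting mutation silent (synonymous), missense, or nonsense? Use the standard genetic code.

nonsense

Position 11 falls in codon 4: TCA → Ser.
After the substitution the codon is TGA → Stop.
The new codon is a stop codon, so this is a nonsense mutation.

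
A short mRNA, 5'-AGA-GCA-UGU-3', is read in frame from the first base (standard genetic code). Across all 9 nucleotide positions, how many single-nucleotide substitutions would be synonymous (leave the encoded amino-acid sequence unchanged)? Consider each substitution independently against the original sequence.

Codon 1 (AGA, Arg): 2 synonymous substitutions.
Codon 2 (GCA, Ala): 3 synonymous substitutions.
Codon 3 (UGU, Cys): 1 synonymous substitution.
Total: 2 + 3 + 1 = 6.

6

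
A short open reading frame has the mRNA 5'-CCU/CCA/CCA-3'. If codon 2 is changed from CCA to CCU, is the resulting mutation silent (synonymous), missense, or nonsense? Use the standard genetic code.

silent

Position 6 falls in codon 2: CCA → Pro.
After the substitution the codon is CCU → Pro.
Both encode Pro, so the change is synonymous.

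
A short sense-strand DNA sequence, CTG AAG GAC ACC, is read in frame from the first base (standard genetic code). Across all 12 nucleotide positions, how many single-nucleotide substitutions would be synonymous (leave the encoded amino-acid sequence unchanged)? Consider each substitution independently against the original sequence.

9

Codon 1 (CTG, Leu): 4 synonymous substitutions.
Codon 2 (AAG, Lys): 1 synonymous substitution.
Codon 3 (GAC, Asp): 1 synonymous substitution.
Codon 4 (ACC, Thr): 3 synonymous substitutions.
Total: 4 + 1 + 1 + 3 = 9.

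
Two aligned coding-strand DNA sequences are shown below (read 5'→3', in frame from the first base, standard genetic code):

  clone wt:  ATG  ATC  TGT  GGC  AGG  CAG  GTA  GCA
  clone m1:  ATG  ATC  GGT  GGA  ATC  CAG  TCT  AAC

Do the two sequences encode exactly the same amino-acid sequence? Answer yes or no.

Codon 1: ATG Met / ATG Met — identical.
Codon 2: ATC Ile / ATC Ile — identical.
Codon 3: TGT Cys / GGT Gly — nonsynonymous.
Codon 4: GGC Gly / GGA Gly — synonymous.
Codon 5: AGG Arg / ATC Ile — nonsynonymous.
Codon 6: CAG Gln / CAG Gln — identical.
Codon 7: GTA Val / TCT Ser — nonsynonymous.
Codon 8: GCA Ala / AAC Asn — nonsynonymous.
Nonsynonymous differences: 4 → different protein.

no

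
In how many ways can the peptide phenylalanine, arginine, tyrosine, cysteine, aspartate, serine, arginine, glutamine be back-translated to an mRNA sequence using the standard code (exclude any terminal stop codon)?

6912

Phe: 2 codons.
Arg: 6 codons.
Tyr: 2 codons.
Cys: 2 codons.
Asp: 2 codons.
Ser: 6 codons.
Arg: 6 codons.
Gln: 2 codons.
2 × 6 × 2 × 2 × 2 × 6 × 6 × 2 = 6912.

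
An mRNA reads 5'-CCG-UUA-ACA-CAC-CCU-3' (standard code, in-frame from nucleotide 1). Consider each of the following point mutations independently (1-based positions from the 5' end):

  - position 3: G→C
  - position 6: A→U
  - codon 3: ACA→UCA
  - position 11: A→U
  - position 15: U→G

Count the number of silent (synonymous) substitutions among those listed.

2

Codon 1: CCG (Pro) → CCC (Pro) — synonymous.
Codon 2: UUA (Leu) → UUU (Phe) — missense.
Codon 3: ACA (Thr) → UCA (Ser) — missense.
Codon 4: CAC (His) → CUC (Leu) — missense.
Codon 5: CCU (Pro) → CCG (Pro) — synonymous.
Synonymous: 2 of 5.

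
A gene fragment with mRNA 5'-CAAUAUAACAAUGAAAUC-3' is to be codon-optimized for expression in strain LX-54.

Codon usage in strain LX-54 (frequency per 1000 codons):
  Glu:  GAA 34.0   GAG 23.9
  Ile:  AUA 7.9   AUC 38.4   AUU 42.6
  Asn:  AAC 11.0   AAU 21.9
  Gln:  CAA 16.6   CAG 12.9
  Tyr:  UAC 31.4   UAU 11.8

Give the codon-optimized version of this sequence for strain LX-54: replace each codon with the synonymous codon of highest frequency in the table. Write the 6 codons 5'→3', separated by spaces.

CAA UAC AAU AAU GAA AUU

Codon 1 (Gln): best is CAA at 16.6.
Codon 2 (Tyr): best is UAC at 31.4.
Codon 3 (Asn): best is AAU at 21.9.
Codon 4 (Asn): best is AAU at 21.9.
Codon 5 (Glu): best is GAA at 34.0.
Codon 6 (Ile): best is AUU at 42.6.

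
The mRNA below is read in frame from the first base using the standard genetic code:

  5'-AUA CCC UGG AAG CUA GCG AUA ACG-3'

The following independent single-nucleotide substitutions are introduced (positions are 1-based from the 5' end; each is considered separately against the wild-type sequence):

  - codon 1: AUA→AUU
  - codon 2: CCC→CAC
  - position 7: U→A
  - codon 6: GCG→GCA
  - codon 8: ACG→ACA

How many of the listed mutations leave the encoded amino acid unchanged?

Codon 1: AUA (Ile) → AUU (Ile) — synonymous.
Codon 2: CCC (Pro) → CAC (His) — missense.
Codon 3: UGG (Trp) → AGG (Arg) — missense.
Codon 6: GCG (Ala) → GCA (Ala) — synonymous.
Codon 8: ACG (Thr) → ACA (Thr) — synonymous.
Synonymous: 3 of 5.

3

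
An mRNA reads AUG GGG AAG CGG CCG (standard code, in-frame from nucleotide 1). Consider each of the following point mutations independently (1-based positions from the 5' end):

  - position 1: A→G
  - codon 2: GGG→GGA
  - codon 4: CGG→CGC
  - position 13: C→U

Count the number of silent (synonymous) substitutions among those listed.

Codon 1: AUG (Met) → GUG (Val) — missense.
Codon 2: GGG (Gly) → GGA (Gly) — synonymous.
Codon 4: CGG (Arg) → CGC (Arg) — synonymous.
Codon 5: CCG (Pro) → UCG (Ser) — missense.
Synonymous: 2 of 4.

2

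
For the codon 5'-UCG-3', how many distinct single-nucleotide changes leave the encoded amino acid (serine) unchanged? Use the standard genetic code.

3

Position 1: none → 0 synonymous.
Position 2: none → 0 synonymous.
Position 3: UCU, UCC, UCA → 3 synonymous.
Total: 0 + 0 + 3 = 3.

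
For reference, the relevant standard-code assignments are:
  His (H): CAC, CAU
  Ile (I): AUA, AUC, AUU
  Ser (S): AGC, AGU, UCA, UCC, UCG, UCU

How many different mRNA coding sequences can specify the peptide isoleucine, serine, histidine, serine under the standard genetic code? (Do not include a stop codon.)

216

Ile: 3 codons.
Ser: 6 codons.
His: 2 codons.
Ser: 6 codons.
3 × 6 × 2 × 6 = 216.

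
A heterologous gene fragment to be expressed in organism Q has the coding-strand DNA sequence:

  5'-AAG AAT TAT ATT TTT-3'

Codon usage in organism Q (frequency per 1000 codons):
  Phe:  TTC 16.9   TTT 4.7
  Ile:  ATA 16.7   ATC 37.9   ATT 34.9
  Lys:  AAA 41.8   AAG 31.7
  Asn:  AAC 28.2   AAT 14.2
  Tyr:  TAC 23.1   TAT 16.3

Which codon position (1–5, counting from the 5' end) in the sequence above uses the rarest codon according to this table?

Codon 1 AAG (Lys): 31.7 per 1000.
Codon 2 AAT (Asn): 14.2 per 1000.
Codon 3 TAT (Tyr): 16.3 per 1000.
Codon 4 ATT (Ile): 34.9 per 1000.
Codon 5 TTT (Phe): 4.7 per 1000.
Lowest frequency is 4.7 at codon 5.

5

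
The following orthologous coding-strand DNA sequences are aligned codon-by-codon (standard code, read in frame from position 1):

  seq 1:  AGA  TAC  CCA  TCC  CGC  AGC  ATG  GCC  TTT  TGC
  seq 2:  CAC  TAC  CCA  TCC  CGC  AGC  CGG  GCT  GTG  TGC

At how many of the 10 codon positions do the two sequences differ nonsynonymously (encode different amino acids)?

3

Codon 1: AGA Arg / CAC His — nonsynonymous.
Codon 2: TAC Tyr / TAC Tyr — identical.
Codon 3: CCA Pro / CCA Pro — identical.
Codon 4: TCC Ser / TCC Ser — identical.
Codon 5: CGC Arg / CGC Arg — identical.
Codon 6: AGC Ser / AGC Ser — identical.
Codon 7: ATG Met / CGG Arg — nonsynonymous.
Codon 8: GCC Ala / GCT Ala — synonymous.
Codon 9: TTT Phe / GTG Val — nonsynonymous.
Codon 10: TGC Cys / TGC Cys — identical.
Nonsynonymous differences: 3.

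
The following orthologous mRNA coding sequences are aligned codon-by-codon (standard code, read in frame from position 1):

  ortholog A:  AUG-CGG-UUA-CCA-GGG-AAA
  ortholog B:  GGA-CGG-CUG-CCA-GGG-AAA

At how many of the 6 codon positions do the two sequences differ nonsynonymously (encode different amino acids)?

1

Codon 1: AUG Met / GGA Gly — nonsynonymous.
Codon 2: CGG Arg / CGG Arg — identical.
Codon 3: UUA Leu / CUG Leu — synonymous.
Codon 4: CCA Pro / CCA Pro — identical.
Codon 5: GGG Gly / GGG Gly — identical.
Codon 6: AAA Lys / AAA Lys — identical.
Nonsynonymous differences: 1.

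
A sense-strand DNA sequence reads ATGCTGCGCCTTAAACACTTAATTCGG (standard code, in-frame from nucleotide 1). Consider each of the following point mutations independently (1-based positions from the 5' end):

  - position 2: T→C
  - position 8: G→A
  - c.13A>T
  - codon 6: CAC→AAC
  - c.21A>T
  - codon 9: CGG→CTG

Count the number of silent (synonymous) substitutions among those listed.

0

Codon 1: ATG (Met) → ACG (Thr) — missense.
Codon 3: CGC (Arg) → CAC (His) — missense.
Codon 5: AAA (Lys) → TAA (Stop) — nonsense.
Codon 6: CAC (His) → AAC (Asn) — missense.
Codon 7: TTA (Leu) → TTT (Phe) — missense.
Codon 9: CGG (Arg) → CTG (Leu) — missense.
Synonymous: 0 of 6.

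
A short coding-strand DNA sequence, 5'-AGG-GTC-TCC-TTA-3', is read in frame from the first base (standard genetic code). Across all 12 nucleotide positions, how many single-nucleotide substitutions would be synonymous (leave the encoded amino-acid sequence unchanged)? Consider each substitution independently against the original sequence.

Codon 1 (AGG, Arg): 2 synonymous substitutions.
Codon 2 (GTC, Val): 3 synonymous substitutions.
Codon 3 (TCC, Ser): 3 synonymous substitutions.
Codon 4 (TTA, Leu): 2 synonymous substitutions.
Total: 2 + 3 + 3 + 2 = 10.

10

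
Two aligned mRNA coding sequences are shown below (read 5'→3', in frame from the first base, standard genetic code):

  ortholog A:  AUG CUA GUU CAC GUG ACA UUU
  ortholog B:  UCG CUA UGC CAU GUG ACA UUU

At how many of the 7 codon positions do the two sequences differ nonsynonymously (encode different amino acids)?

Codon 1: AUG Met / UCG Ser — nonsynonymous.
Codon 2: CUA Leu / CUA Leu — identical.
Codon 3: GUU Val / UGC Cys — nonsynonymous.
Codon 4: CAC His / CAU His — synonymous.
Codon 5: GUG Val / GUG Val — identical.
Codon 6: ACA Thr / ACA Thr — identical.
Codon 7: UUU Phe / UUU Phe — identical.
Nonsynonymous differences: 2.

2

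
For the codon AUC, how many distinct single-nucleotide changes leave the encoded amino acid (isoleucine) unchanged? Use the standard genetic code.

2

Position 1: none → 0 synonymous.
Position 2: none → 0 synonymous.
Position 3: AUU, AUA → 2 synonymous.
Total: 0 + 0 + 2 = 2.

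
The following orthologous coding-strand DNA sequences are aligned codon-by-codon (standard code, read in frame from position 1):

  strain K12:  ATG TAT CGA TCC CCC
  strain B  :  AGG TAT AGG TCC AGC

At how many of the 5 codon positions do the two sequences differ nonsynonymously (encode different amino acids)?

2

Codon 1: ATG Met / AGG Arg — nonsynonymous.
Codon 2: TAT Tyr / TAT Tyr — identical.
Codon 3: CGA Arg / AGG Arg — synonymous.
Codon 4: TCC Ser / TCC Ser — identical.
Codon 5: CCC Pro / AGC Ser — nonsynonymous.
Nonsynonymous differences: 2.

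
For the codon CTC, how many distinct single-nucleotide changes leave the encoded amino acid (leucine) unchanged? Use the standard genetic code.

3

Position 1: none → 0 synonymous.
Position 2: none → 0 synonymous.
Position 3: CTT, CTA, CTG → 3 synonymous.
Total: 0 + 0 + 3 = 3.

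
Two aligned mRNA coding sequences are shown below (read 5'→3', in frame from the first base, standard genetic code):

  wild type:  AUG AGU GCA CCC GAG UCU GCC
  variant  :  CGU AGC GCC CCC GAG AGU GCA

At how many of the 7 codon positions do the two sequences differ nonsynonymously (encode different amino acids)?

1

Codon 1: AUG Met / CGU Arg — nonsynonymous.
Codon 2: AGU Ser / AGC Ser — synonymous.
Codon 3: GCA Ala / GCC Ala — synonymous.
Codon 4: CCC Pro / CCC Pro — identical.
Codon 5: GAG Glu / GAG Glu — identical.
Codon 6: UCU Ser / AGU Ser — synonymous.
Codon 7: GCC Ala / GCA Ala — synonymous.
Nonsynonymous differences: 1.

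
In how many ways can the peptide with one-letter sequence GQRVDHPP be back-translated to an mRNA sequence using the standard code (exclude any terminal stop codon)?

12288

Gly: 4 codons.
Gln: 2 codons.
Arg: 6 codons.
Val: 4 codons.
Asp: 2 codons.
His: 2 codons.
Pro: 4 codons.
Pro: 4 codons.
4 × 2 × 6 × 4 × 2 × 2 × 4 × 4 = 12288.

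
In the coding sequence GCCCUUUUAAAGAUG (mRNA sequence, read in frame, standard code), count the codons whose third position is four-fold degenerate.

Codon 1 GCC (Ala): third position 4-fold.
Codon 2 CUU (Leu): third position 4-fold.
Codon 3 UUA (Leu): third position 2-fold.
Codon 4 AAG (Lys): third position 2-fold.
Codon 5 AUG (Met): third position 1-fold.
Four-fold degenerate third positions: 2.

2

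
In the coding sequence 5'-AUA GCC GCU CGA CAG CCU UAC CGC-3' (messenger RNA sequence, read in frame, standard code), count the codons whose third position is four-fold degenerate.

5

Codon 1 AUA (Ile): third position 3-fold.
Codon 2 GCC (Ala): third position 4-fold.
Codon 3 GCU (Ala): third position 4-fold.
Codon 4 CGA (Arg): third position 4-fold.
Codon 5 CAG (Gln): third position 2-fold.
Codon 6 CCU (Pro): third position 4-fold.
Codon 7 UAC (Tyr): third position 2-fold.
Codon 8 CGC (Arg): third position 4-fold.
Four-fold degenerate third positions: 5.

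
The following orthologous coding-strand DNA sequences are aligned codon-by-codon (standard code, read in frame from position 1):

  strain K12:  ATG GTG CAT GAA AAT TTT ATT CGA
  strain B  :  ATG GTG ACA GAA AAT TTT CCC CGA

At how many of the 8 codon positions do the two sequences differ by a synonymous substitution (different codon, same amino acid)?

0

Codon 1: ATG Met / ATG Met — identical.
Codon 2: GTG Val / GTG Val — identical.
Codon 3: CAT His / ACA Thr — nonsynonymous.
Codon 4: GAA Glu / GAA Glu — identical.
Codon 5: AAT Asn / AAT Asn — identical.
Codon 6: TTT Phe / TTT Phe — identical.
Codon 7: ATT Ile / CCC Pro — nonsynonymous.
Codon 8: CGA Arg / CGA Arg — identical.
Synonymous differences: 0.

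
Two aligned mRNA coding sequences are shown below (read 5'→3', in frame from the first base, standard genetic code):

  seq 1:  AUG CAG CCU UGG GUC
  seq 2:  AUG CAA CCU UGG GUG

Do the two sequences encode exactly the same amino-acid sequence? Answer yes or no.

Codon 1: AUG Met / AUG Met — identical.
Codon 2: CAG Gln / CAA Gln — synonymous.
Codon 3: CCU Pro / CCU Pro — identical.
Codon 4: UGG Trp / UGG Trp — identical.
Codon 5: GUC Val / GUG Val — synonymous.
Nonsynonymous differences: 0 → same protein.

yes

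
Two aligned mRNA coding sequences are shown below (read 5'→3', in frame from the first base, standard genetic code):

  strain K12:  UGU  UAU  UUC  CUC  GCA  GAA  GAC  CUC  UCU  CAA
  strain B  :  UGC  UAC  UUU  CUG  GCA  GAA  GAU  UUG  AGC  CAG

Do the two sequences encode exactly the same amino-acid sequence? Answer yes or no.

Codon 1: UGU Cys / UGC Cys — synonymous.
Codon 2: UAU Tyr / UAC Tyr — synonymous.
Codon 3: UUC Phe / UUU Phe — synonymous.
Codon 4: CUC Leu / CUG Leu — synonymous.
Codon 5: GCA Ala / GCA Ala — identical.
Codon 6: GAA Glu / GAA Glu — identical.
Codon 7: GAC Asp / GAU Asp — synonymous.
Codon 8: CUC Leu / UUG Leu — synonymous.
Codon 9: UCU Ser / AGC Ser — synonymous.
Codon 10: CAA Gln / CAG Gln — synonymous.
Nonsynonymous differences: 0 → same protein.

yes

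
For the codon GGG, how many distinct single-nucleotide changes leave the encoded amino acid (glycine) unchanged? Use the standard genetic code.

Position 1: none → 0 synonymous.
Position 2: none → 0 synonymous.
Position 3: GGT, GGC, GGA → 3 synonymous.
Total: 0 + 0 + 3 = 3.

3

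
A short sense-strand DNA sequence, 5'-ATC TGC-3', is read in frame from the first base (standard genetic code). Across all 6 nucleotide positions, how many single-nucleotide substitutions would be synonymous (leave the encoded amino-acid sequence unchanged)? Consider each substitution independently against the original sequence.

3

Codon 1 (ATC, Ile): 2 synonymous substitutions.
Codon 2 (TGC, Cys): 1 synonymous substitution.
Total: 2 + 1 = 3.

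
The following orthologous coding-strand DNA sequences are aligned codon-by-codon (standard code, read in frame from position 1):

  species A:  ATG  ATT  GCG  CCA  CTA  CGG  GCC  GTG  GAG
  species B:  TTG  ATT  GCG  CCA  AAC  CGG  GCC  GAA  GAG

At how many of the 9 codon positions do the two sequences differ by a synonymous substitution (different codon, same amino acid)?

Codon 1: ATG Met / TTG Leu — nonsynonymous.
Codon 2: ATT Ile / ATT Ile — identical.
Codon 3: GCG Ala / GCG Ala — identical.
Codon 4: CCA Pro / CCA Pro — identical.
Codon 5: CTA Leu / AAC Asn — nonsynonymous.
Codon 6: CGG Arg / CGG Arg — identical.
Codon 7: GCC Ala / GCC Ala — identical.
Codon 8: GTG Val / GAA Glu — nonsynonymous.
Codon 9: GAG Glu / GAG Glu — identical.
Synonymous differences: 0.

0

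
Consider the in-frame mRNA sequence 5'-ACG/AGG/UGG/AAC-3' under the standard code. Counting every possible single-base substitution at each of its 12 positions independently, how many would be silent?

Codon 1 (ACG, Thr): 3 synonymous substitutions.
Codon 2 (AGG, Arg): 2 synonymous substitutions.
Codon 3 (UGG, Trp): 0 synonymous substitutions.
Codon 4 (AAC, Asn): 1 synonymous substitution.
Total: 3 + 2 + 0 + 1 = 6.

6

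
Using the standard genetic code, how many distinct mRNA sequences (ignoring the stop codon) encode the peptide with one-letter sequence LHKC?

48

Leu: 6 codons.
His: 2 codons.
Lys: 2 codons.
Cys: 2 codons.
6 × 2 × 2 × 2 = 48.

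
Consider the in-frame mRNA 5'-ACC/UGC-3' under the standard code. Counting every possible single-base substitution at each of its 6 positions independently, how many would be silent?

4

Codon 1 (ACC, Thr): 3 synonymous substitutions.
Codon 2 (UGC, Cys): 1 synonymous substitution.
Total: 3 + 1 = 4.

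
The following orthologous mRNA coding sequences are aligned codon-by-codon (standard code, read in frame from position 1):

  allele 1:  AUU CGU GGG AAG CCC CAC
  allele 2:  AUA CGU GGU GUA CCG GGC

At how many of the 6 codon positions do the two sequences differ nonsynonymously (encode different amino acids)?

Codon 1: AUU Ile / AUA Ile — synonymous.
Codon 2: CGU Arg / CGU Arg — identical.
Codon 3: GGG Gly / GGU Gly — synonymous.
Codon 4: AAG Lys / GUA Val — nonsynonymous.
Codon 5: CCC Pro / CCG Pro — synonymous.
Codon 6: CAC His / GGC Gly — nonsynonymous.
Nonsynonymous differences: 2.

2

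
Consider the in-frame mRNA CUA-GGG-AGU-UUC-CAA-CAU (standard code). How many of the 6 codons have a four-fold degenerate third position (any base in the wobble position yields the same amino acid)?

2

Codon 1 CUA (Leu): third position 4-fold.
Codon 2 GGG (Gly): third position 4-fold.
Codon 3 AGU (Ser): third position 2-fold.
Codon 4 UUC (Phe): third position 2-fold.
Codon 5 CAA (Gln): third position 2-fold.
Codon 6 CAU (His): third position 2-fold.
Four-fold degenerate third positions: 2.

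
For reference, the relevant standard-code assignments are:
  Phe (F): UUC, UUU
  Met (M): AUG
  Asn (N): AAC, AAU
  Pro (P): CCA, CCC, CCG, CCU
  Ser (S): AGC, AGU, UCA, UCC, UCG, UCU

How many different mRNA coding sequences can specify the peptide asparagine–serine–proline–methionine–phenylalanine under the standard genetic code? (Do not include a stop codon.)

Asn: 2 codons.
Ser: 6 codons.
Pro: 4 codons.
Met: 1 codon.
Phe: 2 codons.
2 × 6 × 4 × 1 × 2 = 96.

96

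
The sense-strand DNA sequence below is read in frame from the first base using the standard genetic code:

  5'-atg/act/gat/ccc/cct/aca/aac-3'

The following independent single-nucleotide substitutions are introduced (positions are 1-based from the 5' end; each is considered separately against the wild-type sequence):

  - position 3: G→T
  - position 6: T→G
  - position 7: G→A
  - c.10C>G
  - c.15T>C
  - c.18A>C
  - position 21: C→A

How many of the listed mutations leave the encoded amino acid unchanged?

3

Codon 1: ATG (Met) → ATT (Ile) — missense.
Codon 2: ACT (Thr) → ACG (Thr) — synonymous.
Codon 3: GAT (Asp) → AAT (Asn) — missense.
Codon 4: CCC (Pro) → GCC (Ala) — missense.
Codon 5: CCT (Pro) → CCC (Pro) — synonymous.
Codon 6: ACA (Thr) → ACC (Thr) — synonymous.
Codon 7: AAC (Asn) → AAA (Lys) — missense.
Synonymous: 3 of 7.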